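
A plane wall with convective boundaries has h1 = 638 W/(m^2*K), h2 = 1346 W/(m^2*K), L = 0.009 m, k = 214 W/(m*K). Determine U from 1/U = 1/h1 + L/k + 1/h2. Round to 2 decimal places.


1/U = 1/h1 + L/k + 1/h2
1/U = 1/638 + 0.009/214 + 1/1346
1/U = 0.0015673981 + 4.20561e-05 + 0.0007429421
1/U = 0.0023523963
U = 425.10 W/(m^2*K)


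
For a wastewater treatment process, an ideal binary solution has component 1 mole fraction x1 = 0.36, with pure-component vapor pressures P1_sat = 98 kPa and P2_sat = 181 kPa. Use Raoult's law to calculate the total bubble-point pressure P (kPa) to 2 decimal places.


P = x1*P1_sat + x2*P2_sat
x2 = 1 - x1 = 1 - 0.36 = 0.64
P = 0.36*98 + 0.64*181
P = 35.28 + 115.84
P = 151.12 kPa


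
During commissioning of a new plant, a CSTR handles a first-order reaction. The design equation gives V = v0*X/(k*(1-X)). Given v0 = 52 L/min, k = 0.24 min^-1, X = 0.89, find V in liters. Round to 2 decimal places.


V = v0 * X / (k * (1 - X))
V = 52 * 0.89 / (0.24 * (1 - 0.89))
V = 46.28 / (0.24 * 0.11)
V = 46.28 / 0.0264
V = 1753.03 L


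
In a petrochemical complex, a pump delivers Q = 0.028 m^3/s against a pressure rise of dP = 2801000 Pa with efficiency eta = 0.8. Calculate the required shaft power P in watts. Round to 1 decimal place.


P = Q * dP / eta
P = 0.028 * 2801000 / 0.8
P = 78428.0 / 0.8
P = 98035.0 W


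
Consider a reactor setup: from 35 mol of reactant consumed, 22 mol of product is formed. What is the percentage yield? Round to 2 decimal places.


Yield = (moles product / moles consumed) * 100%
Yield = (22 / 35) * 100
Yield = 0.6286 * 100
Yield = 62.86%


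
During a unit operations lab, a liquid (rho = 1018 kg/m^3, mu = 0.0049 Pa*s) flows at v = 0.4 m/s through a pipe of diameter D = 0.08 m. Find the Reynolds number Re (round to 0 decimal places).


Re = rho * v * D / mu
Re = 1018 * 0.4 * 0.08 / 0.0049
Re = 32.576 / 0.0049
Re = 6648


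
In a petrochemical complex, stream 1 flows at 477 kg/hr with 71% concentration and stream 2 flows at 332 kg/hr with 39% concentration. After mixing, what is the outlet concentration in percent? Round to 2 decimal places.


Mass balance on solute: F1*x1 + F2*x2 = F3*x3
F3 = F1 + F2 = 477 + 332 = 809 kg/hr
x3 = (F1*x1 + F2*x2)/F3
x3 = (477*0.71 + 332*0.39) / 809
x3 = 57.87%


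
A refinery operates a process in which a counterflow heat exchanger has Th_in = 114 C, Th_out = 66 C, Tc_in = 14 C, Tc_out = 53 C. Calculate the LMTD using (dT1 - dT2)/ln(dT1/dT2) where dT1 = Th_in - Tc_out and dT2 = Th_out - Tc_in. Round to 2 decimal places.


dT1 = Th_in - Tc_out = 114 - 53 = 61
dT2 = Th_out - Tc_in = 66 - 14 = 52
LMTD = (dT1 - dT2) / ln(dT1/dT2)
LMTD = (61 - 52) / ln(61/52)
LMTD = 56.38 K


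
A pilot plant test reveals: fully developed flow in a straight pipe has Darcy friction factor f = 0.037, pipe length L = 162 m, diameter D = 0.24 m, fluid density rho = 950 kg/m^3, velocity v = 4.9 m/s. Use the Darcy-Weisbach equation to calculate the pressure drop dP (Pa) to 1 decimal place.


dP = f * (L/D) * (rho*v^2/2)
dP = 0.037 * (162/0.24) * (950*4.9^2/2)
L/D = 675.0
rho*v^2/2 = 950*24.01/2 = 11404.75
dP = 0.037 * 675.0 * 11404.75
dP = 284833.6 Pa


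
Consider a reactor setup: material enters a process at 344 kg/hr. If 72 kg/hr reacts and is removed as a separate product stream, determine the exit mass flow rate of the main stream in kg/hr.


Steady-state mass balance on the main outlet: F_out = F_in - F_removed
F_out = 344 - 72
F_out = 272 kg/hr


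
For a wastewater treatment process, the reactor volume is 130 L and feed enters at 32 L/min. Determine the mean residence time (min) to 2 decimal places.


tau = V / v0
tau = 130 / 32
tau = 4.06 min


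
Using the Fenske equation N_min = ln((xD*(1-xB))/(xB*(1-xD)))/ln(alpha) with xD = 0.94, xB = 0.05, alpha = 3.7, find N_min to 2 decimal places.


N_min = ln((xD*(1-xB))/(xB*(1-xD))) / ln(alpha)
Numerator inside ln: 0.893 / 0.003 = 297.666667
ln(297.666667) = 5.695974
ln(alpha) = ln(3.7) = 1.308333
N_min = 5.695974 / 1.308333 = 4.35


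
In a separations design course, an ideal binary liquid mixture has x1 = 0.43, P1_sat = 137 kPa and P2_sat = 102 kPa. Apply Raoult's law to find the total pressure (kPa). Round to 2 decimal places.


P = x1*P1_sat + x2*P2_sat
x2 = 1 - x1 = 1 - 0.43 = 0.57
P = 0.43*137 + 0.57*102
P = 58.91 + 58.14
P = 117.05 kPa


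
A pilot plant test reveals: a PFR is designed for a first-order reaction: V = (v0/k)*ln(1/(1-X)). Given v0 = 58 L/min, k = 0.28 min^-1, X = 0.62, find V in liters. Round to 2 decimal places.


V = (v0/k) * ln(1/(1-X))
V = (58/0.28) * ln(1/(1-0.62))
V = 207.142857 * ln(2.631579)
V = 207.142857 * 0.967584
V = 200.43 L


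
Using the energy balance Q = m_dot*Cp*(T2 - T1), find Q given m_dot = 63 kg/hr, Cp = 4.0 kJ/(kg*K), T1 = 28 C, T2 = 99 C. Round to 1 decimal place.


Q = m_dot * Cp * (T2 - T1)
Q = 63 * 4.0 * (99 - 28)
Q = 63 * 4.0 * 71
Q = 17892.0 kJ/hr


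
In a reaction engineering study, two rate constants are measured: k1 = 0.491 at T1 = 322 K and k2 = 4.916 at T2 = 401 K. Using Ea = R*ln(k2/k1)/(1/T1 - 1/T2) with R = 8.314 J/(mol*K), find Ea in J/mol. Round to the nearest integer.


Ea = R * ln(k2/k1) / (1/T1 - 1/T2)
ln(k2/k1) = ln(4.916/0.491) = 2.3038063
1/T1 - 1/T2 = 1/322 - 1/401 = 0.000611824476
Ea = 8.314 * 2.3038063 / 0.000611824476
Ea = 31306 J/mol


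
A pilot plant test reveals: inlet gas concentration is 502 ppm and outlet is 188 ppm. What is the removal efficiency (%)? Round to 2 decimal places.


Efficiency = (G_in - G_out) / G_in * 100%
Efficiency = (502 - 188) / 502 * 100
Efficiency = 314 / 502 * 100
Efficiency = 62.55%


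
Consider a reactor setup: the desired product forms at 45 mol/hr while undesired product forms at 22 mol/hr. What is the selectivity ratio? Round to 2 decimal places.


S = desired product rate / undesired product rate
S = 45 / 22
S = 2.05


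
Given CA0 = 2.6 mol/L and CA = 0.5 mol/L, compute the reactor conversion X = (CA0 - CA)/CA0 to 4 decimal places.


X = (CA0 - CA) / CA0
X = (2.6 - 0.5) / 2.6
X = 2.1 / 2.6
X = 0.8077


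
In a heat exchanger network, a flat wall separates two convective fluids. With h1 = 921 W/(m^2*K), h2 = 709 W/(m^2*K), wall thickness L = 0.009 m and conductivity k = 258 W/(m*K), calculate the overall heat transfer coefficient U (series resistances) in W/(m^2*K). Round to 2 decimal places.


1/U = 1/h1 + L/k + 1/h2
1/U = 1/921 + 0.009/258 + 1/709
1/U = 0.0010857763 + 3.48837e-05 + 0.0014104372
1/U = 0.0025310972
U = 395.09 W/(m^2*K)


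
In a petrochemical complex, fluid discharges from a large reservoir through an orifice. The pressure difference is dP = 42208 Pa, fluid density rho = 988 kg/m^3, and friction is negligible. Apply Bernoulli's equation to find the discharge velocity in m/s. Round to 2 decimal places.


v = sqrt(2*dP/rho)
v = sqrt(2*42208/988)
v = sqrt(85.441296)
v = 9.24 m/s


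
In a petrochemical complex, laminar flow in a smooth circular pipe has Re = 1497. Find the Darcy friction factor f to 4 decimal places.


f = 64 / Re
f = 64 / 1497
f = 0.0428


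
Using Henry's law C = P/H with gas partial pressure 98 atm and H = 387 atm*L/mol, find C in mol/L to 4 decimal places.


C = P / H
C = 98 / 387
C = 0.2532 mol/L


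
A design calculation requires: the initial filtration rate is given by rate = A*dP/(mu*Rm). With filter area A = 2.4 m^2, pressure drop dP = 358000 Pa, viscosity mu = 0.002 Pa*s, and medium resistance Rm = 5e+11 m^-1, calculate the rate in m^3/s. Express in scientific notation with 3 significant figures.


rate = A * dP / (mu * Rm)
rate = 2.4 * 358000 / (0.002 * 5e+11)
rate = 859200.0 / 1.000e+09
rate = 8.59e-04 m^3/s


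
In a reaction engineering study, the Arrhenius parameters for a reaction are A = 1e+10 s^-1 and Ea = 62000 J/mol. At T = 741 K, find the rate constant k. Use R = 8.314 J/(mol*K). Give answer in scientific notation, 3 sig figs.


k = A * exp(-Ea/(R*T))
k = 1e+10 * exp(-62000 / (8.314 * 741))
k = 1e+10 * exp(-10.063834)
k = 4.26e+05


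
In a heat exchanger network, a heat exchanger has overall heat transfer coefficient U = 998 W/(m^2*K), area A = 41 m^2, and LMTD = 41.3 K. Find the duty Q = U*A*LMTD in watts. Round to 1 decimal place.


Q = U * A * LMTD
Q = 998 * 41 * 41.3
Q = 1689913.4 W


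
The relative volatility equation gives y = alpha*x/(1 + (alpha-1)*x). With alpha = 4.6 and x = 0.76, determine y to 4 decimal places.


y = alpha*x / (1 + (alpha-1)*x)
y = 4.6*0.76 / (1 + (4.6-1)*0.76)
y = 3.496 / (1 + 2.736)
y = 3.496 / 3.736
y = 0.9358


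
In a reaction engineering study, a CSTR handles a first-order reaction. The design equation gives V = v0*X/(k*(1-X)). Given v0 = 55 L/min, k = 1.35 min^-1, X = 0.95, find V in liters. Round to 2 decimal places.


V = v0 * X / (k * (1 - X))
V = 55 * 0.95 / (1.35 * (1 - 0.95))
V = 52.25 / (1.35 * 0.05)
V = 52.25 / 0.0675
V = 774.07 L


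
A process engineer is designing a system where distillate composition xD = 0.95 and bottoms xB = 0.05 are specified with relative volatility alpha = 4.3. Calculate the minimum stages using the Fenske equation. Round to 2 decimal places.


N_min = ln((xD*(1-xB))/(xB*(1-xD))) / ln(alpha)
Numerator inside ln: 0.9025 / 0.0025 = 361.0
ln(361.0) = 5.888878
ln(alpha) = ln(4.3) = 1.458615
N_min = 5.888878 / 1.458615 = 4.04


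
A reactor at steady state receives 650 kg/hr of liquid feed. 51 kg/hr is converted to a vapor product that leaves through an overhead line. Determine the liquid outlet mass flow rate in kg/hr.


Steady-state mass balance on the main outlet: F_out = F_in - F_removed
F_out = 650 - 51
F_out = 599 kg/hr


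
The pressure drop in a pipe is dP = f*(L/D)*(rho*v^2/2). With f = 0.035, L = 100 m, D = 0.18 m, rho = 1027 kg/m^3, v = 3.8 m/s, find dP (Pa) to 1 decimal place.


dP = f * (L/D) * (rho*v^2/2)
dP = 0.035 * (100/0.18) * (1027*3.8^2/2)
L/D = 555.55555556
rho*v^2/2 = 1027*14.44/2 = 7414.94
dP = 0.035 * 555.55555556 * 7414.94
dP = 144179.4 Pa


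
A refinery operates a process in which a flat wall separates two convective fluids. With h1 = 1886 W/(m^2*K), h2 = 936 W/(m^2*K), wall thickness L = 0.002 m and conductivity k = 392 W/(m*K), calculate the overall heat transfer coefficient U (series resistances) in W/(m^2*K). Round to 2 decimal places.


1/U = 1/h1 + L/k + 1/h2
1/U = 1/1886 + 0.002/392 + 1/936
1/U = 0.0005302227 + 5.102e-06 + 0.0010683761
1/U = 0.0016037008
U = 623.56 W/(m^2*K)


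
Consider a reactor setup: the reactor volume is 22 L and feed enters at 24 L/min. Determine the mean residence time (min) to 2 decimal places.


tau = V / v0
tau = 22 / 24
tau = 0.92 min


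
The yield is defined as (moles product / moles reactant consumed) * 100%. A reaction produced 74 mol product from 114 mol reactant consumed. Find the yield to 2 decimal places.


Yield = (moles product / moles consumed) * 100%
Yield = (74 / 114) * 100
Yield = 0.6491 * 100
Yield = 64.91%


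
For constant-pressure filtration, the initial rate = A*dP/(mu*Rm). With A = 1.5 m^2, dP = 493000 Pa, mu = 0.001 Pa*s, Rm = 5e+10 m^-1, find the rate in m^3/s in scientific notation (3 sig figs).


rate = A * dP / (mu * Rm)
rate = 1.5 * 493000 / (0.001 * 5e+10)
rate = 739500.0 / 5.000e+07
rate = 1.48e-02 m^3/s


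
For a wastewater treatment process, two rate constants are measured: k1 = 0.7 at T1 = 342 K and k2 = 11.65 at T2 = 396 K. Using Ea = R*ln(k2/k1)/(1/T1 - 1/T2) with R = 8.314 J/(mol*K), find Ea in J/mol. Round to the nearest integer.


Ea = R * ln(k2/k1) / (1/T1 - 1/T2)
ln(k2/k1) = ln(11.65/0.7) = 2.8119811
1/T1 - 1/T2 = 1/342 - 1/396 = 0.000398724083
Ea = 8.314 * 2.8119811 / 0.000398724083
Ea = 58634 J/mol


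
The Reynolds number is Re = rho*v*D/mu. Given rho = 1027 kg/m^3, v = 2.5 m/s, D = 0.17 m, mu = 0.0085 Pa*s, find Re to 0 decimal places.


Re = rho * v * D / mu
Re = 1027 * 2.5 * 0.17 / 0.0085
Re = 436.475 / 0.0085
Re = 51350


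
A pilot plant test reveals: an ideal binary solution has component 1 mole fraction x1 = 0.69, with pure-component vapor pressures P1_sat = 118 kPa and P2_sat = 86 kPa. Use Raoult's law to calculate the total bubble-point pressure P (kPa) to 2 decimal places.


P = x1*P1_sat + x2*P2_sat
x2 = 1 - x1 = 1 - 0.69 = 0.31
P = 0.69*118 + 0.31*86
P = 81.42 + 26.66
P = 108.08 kPa


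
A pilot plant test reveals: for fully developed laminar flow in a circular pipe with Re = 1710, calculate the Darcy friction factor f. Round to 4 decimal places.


f = 64 / Re
f = 64 / 1710
f = 0.0374


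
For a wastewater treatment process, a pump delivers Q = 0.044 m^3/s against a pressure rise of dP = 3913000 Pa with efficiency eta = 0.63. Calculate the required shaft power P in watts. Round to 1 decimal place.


P = Q * dP / eta
P = 0.044 * 3913000 / 0.63
P = 172172.0 / 0.63
P = 273288.9 W


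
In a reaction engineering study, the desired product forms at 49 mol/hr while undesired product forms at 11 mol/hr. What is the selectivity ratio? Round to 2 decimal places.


S = desired product rate / undesired product rate
S = 49 / 11
S = 4.45


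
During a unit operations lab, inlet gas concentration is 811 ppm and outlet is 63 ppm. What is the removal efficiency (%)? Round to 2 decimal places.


Efficiency = (G_in - G_out) / G_in * 100%
Efficiency = (811 - 63) / 811 * 100
Efficiency = 748 / 811 * 100
Efficiency = 92.23%


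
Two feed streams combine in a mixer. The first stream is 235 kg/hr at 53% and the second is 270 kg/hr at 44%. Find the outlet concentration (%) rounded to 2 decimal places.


Mass balance on solute: F1*x1 + F2*x2 = F3*x3
F3 = F1 + F2 = 235 + 270 = 505 kg/hr
x3 = (F1*x1 + F2*x2)/F3
x3 = (235*0.53 + 270*0.44) / 505
x3 = 48.19%


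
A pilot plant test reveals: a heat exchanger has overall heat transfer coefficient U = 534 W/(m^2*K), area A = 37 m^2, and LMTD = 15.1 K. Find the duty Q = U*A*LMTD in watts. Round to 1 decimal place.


Q = U * A * LMTD
Q = 534 * 37 * 15.1
Q = 298345.8 W


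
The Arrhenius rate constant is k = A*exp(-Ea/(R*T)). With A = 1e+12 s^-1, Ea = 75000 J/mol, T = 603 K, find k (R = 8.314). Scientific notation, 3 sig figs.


k = A * exp(-Ea/(R*T))
k = 1e+12 * exp(-75000 / (8.314 * 603))
k = 1e+12 * exp(-14.960081)
k = 3.18e+05


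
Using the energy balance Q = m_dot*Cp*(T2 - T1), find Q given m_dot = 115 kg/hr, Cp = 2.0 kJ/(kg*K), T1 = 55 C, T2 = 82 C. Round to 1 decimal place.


Q = m_dot * Cp * (T2 - T1)
Q = 115 * 2.0 * (82 - 55)
Q = 115 * 2.0 * 27
Q = 6210.0 kJ/hr


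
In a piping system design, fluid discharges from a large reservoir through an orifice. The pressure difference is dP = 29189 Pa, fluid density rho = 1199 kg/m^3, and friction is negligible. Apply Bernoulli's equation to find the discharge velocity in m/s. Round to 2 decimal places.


v = sqrt(2*dP/rho)
v = sqrt(2*29189/1199)
v = sqrt(48.688907)
v = 6.98 m/s


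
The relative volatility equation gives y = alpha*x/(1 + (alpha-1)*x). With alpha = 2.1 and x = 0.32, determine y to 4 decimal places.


y = alpha*x / (1 + (alpha-1)*x)
y = 2.1*0.32 / (1 + (2.1-1)*0.32)
y = 0.672 / (1 + 0.352)
y = 0.672 / 1.352
y = 0.4970


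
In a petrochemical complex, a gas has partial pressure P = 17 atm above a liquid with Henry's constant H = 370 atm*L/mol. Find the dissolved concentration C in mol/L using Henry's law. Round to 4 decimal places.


C = P / H
C = 17 / 370
C = 0.0459 mol/L


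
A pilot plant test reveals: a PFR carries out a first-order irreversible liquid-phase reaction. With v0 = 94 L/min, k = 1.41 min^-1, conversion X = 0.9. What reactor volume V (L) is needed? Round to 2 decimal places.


V = (v0/k) * ln(1/(1-X))
V = (94/1.41) * ln(1/(1-0.9))
V = 66.666667 * ln(10.0)
V = 66.666667 * 2.302585
V = 153.51 L


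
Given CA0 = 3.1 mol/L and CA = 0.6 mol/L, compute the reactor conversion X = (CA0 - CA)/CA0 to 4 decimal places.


X = (CA0 - CA) / CA0
X = (3.1 - 0.6) / 3.1
X = 2.5 / 3.1
X = 0.8065


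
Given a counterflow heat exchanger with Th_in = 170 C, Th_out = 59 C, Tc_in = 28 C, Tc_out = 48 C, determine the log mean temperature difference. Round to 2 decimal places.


dT1 = Th_in - Tc_out = 170 - 48 = 122
dT2 = Th_out - Tc_in = 59 - 28 = 31
LMTD = (dT1 - dT2) / ln(dT1/dT2)
LMTD = (122 - 31) / ln(122/31)
LMTD = 66.42 K


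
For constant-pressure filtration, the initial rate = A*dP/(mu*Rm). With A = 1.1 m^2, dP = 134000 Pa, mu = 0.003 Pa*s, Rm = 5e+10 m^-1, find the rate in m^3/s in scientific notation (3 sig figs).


rate = A * dP / (mu * Rm)
rate = 1.1 * 134000 / (0.003 * 5e+10)
rate = 147400.0 / 1.500e+08
rate = 9.83e-04 m^3/s


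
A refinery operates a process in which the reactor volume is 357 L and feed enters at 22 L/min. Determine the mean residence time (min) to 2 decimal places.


tau = V / v0
tau = 357 / 22
tau = 16.23 min


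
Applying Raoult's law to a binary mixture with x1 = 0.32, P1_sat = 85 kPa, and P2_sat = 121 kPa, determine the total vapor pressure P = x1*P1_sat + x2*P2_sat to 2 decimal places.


P = x1*P1_sat + x2*P2_sat
x2 = 1 - x1 = 1 - 0.32 = 0.68
P = 0.32*85 + 0.68*121
P = 27.2 + 82.28
P = 109.48 kPa


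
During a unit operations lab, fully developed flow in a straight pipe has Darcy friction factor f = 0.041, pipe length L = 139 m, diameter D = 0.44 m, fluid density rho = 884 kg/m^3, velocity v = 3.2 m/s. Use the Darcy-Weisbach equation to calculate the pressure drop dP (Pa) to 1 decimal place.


dP = f * (L/D) * (rho*v^2/2)
dP = 0.041 * (139/0.44) * (884*3.2^2/2)
L/D = 315.90909091
rho*v^2/2 = 884*10.24/2 = 4526.08
dP = 0.041 * 315.90909091 * 4526.08
dP = 58623.0 Pa


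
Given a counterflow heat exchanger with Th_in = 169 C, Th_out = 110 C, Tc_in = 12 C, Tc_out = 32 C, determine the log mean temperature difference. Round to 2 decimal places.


dT1 = Th_in - Tc_out = 169 - 32 = 137
dT2 = Th_out - Tc_in = 110 - 12 = 98
LMTD = (dT1 - dT2) / ln(dT1/dT2)
LMTD = (137 - 98) / ln(137/98)
LMTD = 116.41 K


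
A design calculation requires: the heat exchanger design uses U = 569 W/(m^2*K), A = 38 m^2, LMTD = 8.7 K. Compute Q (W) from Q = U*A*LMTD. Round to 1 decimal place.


Q = U * A * LMTD
Q = 569 * 38 * 8.7
Q = 188111.4 W


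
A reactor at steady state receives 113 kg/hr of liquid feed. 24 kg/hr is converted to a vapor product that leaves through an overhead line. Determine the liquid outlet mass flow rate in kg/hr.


Steady-state mass balance on the main outlet: F_out = F_in - F_removed
F_out = 113 - 24
F_out = 89 kg/hr


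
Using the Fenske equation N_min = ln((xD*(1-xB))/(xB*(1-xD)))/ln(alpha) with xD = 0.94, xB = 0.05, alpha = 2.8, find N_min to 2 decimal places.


N_min = ln((xD*(1-xB))/(xB*(1-xD))) / ln(alpha)
Numerator inside ln: 0.893 / 0.003 = 297.666667
ln(297.666667) = 5.695974
ln(alpha) = ln(2.8) = 1.029619
N_min = 5.695974 / 1.029619 = 5.53


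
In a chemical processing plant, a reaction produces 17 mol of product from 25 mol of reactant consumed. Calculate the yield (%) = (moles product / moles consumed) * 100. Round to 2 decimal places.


Yield = (moles product / moles consumed) * 100%
Yield = (17 / 25) * 100
Yield = 0.68 * 100
Yield = 68.00%


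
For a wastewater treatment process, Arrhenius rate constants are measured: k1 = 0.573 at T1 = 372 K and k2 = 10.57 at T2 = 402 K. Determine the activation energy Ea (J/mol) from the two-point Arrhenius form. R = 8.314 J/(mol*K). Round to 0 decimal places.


Ea = R * ln(k2/k1) / (1/T1 - 1/T2)
ln(k2/k1) = ln(10.57/0.573) = 2.9148894
1/T1 - 1/T2 = 1/372 - 1/402 = 0.000200609854
Ea = 8.314 * 2.9148894 / 0.000200609854
Ea = 120804 J/mol


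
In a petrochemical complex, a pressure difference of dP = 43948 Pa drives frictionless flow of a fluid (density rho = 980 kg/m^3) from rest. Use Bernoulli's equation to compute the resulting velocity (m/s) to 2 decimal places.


v = sqrt(2*dP/rho)
v = sqrt(2*43948/980)
v = sqrt(89.689796)
v = 9.47 m/s


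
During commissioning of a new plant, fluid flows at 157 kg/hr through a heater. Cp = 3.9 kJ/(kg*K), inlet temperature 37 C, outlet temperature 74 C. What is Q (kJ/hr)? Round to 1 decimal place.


Q = m_dot * Cp * (T2 - T1)
Q = 157 * 3.9 * (74 - 37)
Q = 157 * 3.9 * 37
Q = 22655.1 kJ/hr


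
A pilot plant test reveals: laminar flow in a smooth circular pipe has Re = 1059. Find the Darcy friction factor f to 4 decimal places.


f = 64 / Re
f = 64 / 1059
f = 0.0604


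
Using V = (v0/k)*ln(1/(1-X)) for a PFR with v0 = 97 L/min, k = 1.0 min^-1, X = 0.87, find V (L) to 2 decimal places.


V = (v0/k) * ln(1/(1-X))
V = (97/1.0) * ln(1/(1-0.87))
V = 97.0 * ln(7.692308)
V = 97.0 * 2.040221
V = 197.90 L


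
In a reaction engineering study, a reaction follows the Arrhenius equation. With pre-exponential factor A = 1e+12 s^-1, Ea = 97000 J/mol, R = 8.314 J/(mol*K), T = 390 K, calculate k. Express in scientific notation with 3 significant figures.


k = A * exp(-Ea/(R*T))
k = 1e+12 * exp(-97000 / (8.314 * 390))
k = 1e+12 * exp(-29.915558)
k = 1.02e-01


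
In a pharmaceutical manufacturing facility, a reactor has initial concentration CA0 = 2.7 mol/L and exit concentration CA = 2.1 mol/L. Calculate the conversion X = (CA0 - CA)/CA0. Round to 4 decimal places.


X = (CA0 - CA) / CA0
X = (2.7 - 2.1) / 2.7
X = 0.6 / 2.7
X = 0.2222


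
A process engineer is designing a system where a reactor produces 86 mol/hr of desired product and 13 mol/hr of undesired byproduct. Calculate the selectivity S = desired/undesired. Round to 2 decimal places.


S = desired product rate / undesired product rate
S = 86 / 13
S = 6.62


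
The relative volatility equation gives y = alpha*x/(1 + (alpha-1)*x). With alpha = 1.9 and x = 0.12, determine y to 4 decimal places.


y = alpha*x / (1 + (alpha-1)*x)
y = 1.9*0.12 / (1 + (1.9-1)*0.12)
y = 0.228 / (1 + 0.108)
y = 0.228 / 1.108
y = 0.2058


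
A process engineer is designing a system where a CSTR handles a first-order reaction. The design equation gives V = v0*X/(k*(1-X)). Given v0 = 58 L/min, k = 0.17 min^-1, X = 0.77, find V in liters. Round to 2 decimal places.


V = v0 * X / (k * (1 - X))
V = 58 * 0.77 / (0.17 * (1 - 0.77))
V = 44.66 / (0.17 * 0.23)
V = 44.66 / 0.0391
V = 1142.20 L


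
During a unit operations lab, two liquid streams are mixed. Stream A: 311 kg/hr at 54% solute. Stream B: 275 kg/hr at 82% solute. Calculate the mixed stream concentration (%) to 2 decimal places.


Mass balance on solute: F1*x1 + F2*x2 = F3*x3
F3 = F1 + F2 = 311 + 275 = 586 kg/hr
x3 = (F1*x1 + F2*x2)/F3
x3 = (311*0.54 + 275*0.82) / 586
x3 = 67.14%


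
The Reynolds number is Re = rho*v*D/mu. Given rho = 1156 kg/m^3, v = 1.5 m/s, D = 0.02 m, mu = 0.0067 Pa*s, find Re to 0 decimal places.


Re = rho * v * D / mu
Re = 1156 * 1.5 * 0.02 / 0.0067
Re = 34.68 / 0.0067
Re = 5176


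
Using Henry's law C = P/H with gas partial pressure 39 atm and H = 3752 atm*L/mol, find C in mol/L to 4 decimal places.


C = P / H
C = 39 / 3752
C = 0.0104 mol/L


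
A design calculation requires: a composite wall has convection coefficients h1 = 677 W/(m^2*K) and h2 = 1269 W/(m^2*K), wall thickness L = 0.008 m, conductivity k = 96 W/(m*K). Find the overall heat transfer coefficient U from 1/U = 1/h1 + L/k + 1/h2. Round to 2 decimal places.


1/U = 1/h1 + L/k + 1/h2
1/U = 1/677 + 0.008/96 + 1/1269
1/U = 0.0014771049 + 8.33333e-05 + 0.0007880221
1/U = 0.0023484603
U = 425.81 W/(m^2*K)


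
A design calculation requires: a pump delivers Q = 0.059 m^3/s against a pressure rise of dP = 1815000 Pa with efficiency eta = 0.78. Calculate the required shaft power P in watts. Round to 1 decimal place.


P = Q * dP / eta
P = 0.059 * 1815000 / 0.78
P = 107085.0 / 0.78
P = 137288.5 W


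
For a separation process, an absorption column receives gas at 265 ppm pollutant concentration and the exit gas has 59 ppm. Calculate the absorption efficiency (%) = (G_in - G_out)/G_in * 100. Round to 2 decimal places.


Efficiency = (G_in - G_out) / G_in * 100%
Efficiency = (265 - 59) / 265 * 100
Efficiency = 206 / 265 * 100
Efficiency = 77.74%


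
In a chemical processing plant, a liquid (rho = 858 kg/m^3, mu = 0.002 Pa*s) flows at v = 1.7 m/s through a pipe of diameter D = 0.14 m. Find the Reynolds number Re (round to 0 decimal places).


Re = rho * v * D / mu
Re = 858 * 1.7 * 0.14 / 0.002
Re = 204.204 / 0.002
Re = 102102


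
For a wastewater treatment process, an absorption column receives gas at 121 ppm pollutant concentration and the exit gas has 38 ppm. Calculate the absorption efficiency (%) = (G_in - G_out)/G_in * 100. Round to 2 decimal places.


Efficiency = (G_in - G_out) / G_in * 100%
Efficiency = (121 - 38) / 121 * 100
Efficiency = 83 / 121 * 100
Efficiency = 68.60%


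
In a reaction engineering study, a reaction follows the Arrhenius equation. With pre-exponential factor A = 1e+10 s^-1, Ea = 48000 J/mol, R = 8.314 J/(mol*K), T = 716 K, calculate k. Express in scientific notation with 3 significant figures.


k = A * exp(-Ea/(R*T))
k = 1e+10 * exp(-48000 / (8.314 * 716))
k = 1e+10 * exp(-8.0634)
k = 3.15e+06


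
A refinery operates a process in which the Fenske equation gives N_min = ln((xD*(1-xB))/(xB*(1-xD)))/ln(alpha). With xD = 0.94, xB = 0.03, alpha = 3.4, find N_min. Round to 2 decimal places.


N_min = ln((xD*(1-xB))/(xB*(1-xD))) / ln(alpha)
Numerator inside ln: 0.9118 / 0.0018 = 506.555556
ln(506.555556) = 6.227634
ln(alpha) = ln(3.4) = 1.223775
N_min = 6.227634 / 1.223775 = 5.09


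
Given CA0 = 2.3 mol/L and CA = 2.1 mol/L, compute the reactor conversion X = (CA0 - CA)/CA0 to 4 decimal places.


X = (CA0 - CA) / CA0
X = (2.3 - 2.1) / 2.3
X = 0.2 / 2.3
X = 0.0870


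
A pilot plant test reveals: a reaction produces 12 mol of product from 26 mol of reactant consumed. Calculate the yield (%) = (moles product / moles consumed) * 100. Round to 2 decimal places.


Yield = (moles product / moles consumed) * 100%
Yield = (12 / 26) * 100
Yield = 0.4615 * 100
Yield = 46.15%


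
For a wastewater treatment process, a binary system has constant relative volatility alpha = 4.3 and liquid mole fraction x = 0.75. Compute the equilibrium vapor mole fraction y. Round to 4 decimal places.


y = alpha*x / (1 + (alpha-1)*x)
y = 4.3*0.75 / (1 + (4.3-1)*0.75)
y = 3.225 / (1 + 2.475)
y = 3.225 / 3.475
y = 0.9281


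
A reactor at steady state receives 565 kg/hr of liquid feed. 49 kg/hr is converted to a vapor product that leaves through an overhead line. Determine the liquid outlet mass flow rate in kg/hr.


Steady-state mass balance on the main outlet: F_out = F_in - F_removed
F_out = 565 - 49
F_out = 516 kg/hr


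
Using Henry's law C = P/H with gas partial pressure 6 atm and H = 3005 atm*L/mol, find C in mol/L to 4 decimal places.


C = P / H
C = 6 / 3005
C = 0.0020 mol/L


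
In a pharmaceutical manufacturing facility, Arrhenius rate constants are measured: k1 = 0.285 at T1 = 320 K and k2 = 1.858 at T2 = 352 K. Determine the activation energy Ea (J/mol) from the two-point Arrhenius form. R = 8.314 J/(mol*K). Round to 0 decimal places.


Ea = R * ln(k2/k1) / (1/T1 - 1/T2)
ln(k2/k1) = ln(1.858/0.285) = 1.8747667
1/T1 - 1/T2 = 1/320 - 1/352 = 0.000284090909
Ea = 8.314 * 1.8747667 / 0.000284090909
Ea = 54866 J/mol


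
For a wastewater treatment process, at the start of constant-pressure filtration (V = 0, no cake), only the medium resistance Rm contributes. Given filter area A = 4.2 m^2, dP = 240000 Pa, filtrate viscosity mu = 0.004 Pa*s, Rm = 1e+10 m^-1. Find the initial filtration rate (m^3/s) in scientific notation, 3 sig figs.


rate = A * dP / (mu * Rm)
rate = 4.2 * 240000 / (0.004 * 1e+10)
rate = 1008000.0 / 4.000e+07
rate = 2.52e-02 m^3/s


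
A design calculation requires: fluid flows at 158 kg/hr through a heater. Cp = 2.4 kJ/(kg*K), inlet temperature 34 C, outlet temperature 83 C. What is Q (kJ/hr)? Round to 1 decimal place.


Q = m_dot * Cp * (T2 - T1)
Q = 158 * 2.4 * (83 - 34)
Q = 158 * 2.4 * 49
Q = 18580.8 kJ/hr


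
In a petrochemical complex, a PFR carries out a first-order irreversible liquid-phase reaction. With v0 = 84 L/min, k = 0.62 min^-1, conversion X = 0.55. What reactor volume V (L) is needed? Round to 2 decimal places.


V = (v0/k) * ln(1/(1-X))
V = (84/0.62) * ln(1/(1-0.55))
V = 135.483871 * ln(2.222222)
V = 135.483871 * 0.798508
V = 108.18 L


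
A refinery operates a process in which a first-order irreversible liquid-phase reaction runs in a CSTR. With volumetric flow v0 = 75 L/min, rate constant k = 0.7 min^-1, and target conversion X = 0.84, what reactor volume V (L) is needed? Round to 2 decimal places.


V = v0 * X / (k * (1 - X))
V = 75 * 0.84 / (0.7 * (1 - 0.84))
V = 63.0 / (0.7 * 0.16)
V = 63.0 / 0.112
V = 562.50 L


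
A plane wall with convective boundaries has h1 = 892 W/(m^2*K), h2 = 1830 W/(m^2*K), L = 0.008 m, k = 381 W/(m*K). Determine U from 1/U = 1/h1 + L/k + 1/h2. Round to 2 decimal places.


1/U = 1/h1 + L/k + 1/h2
1/U = 1/892 + 0.008/381 + 1/1830
1/U = 0.0011210762 + 2.09974e-05 + 0.0005464481
1/U = 0.0016885217
U = 592.23 W/(m^2*K)


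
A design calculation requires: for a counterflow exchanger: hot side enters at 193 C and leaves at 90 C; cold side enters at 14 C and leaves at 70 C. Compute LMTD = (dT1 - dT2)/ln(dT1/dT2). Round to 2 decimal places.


dT1 = Th_in - Tc_out = 193 - 70 = 123
dT2 = Th_out - Tc_in = 90 - 14 = 76
LMTD = (dT1 - dT2) / ln(dT1/dT2)
LMTD = (123 - 76) / ln(123/76)
LMTD = 97.62 K


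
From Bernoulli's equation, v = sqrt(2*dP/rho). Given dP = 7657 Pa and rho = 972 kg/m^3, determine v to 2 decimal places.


v = sqrt(2*dP/rho)
v = sqrt(2*7657/972)
v = sqrt(15.755144)
v = 3.97 m/s


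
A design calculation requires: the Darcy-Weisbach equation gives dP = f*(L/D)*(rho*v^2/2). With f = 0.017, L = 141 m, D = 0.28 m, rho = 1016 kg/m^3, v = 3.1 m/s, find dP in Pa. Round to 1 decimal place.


dP = f * (L/D) * (rho*v^2/2)
dP = 0.017 * (141/0.28) * (1016*3.1^2/2)
L/D = 503.57142857
rho*v^2/2 = 1016*9.61/2 = 4881.88
dP = 0.017 * 503.57142857 * 4881.88
dP = 41792.4 Pa


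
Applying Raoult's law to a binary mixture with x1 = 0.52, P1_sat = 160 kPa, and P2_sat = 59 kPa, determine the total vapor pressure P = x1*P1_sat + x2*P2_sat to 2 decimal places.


P = x1*P1_sat + x2*P2_sat
x2 = 1 - x1 = 1 - 0.52 = 0.48
P = 0.52*160 + 0.48*59
P = 83.2 + 28.32
P = 111.52 kPa


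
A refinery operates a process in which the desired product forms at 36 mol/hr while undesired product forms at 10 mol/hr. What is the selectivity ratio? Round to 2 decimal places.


S = desired product rate / undesired product rate
S = 36 / 10
S = 3.60


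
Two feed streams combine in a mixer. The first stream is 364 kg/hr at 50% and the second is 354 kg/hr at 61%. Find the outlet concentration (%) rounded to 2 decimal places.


Mass balance on solute: F1*x1 + F2*x2 = F3*x3
F3 = F1 + F2 = 364 + 354 = 718 kg/hr
x3 = (F1*x1 + F2*x2)/F3
x3 = (364*0.5 + 354*0.61) / 718
x3 = 55.42%


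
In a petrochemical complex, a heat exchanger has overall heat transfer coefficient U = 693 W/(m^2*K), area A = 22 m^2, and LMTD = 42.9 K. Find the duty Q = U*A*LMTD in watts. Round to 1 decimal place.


Q = U * A * LMTD
Q = 693 * 22 * 42.9
Q = 654053.4 W


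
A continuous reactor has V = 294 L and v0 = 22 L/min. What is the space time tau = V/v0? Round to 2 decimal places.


tau = V / v0
tau = 294 / 22
tau = 13.36 min


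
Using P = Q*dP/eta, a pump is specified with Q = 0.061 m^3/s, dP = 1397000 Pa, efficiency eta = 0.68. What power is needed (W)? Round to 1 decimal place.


P = Q * dP / eta
P = 0.061 * 1397000 / 0.68
P = 85217.0 / 0.68
P = 125319.1 W


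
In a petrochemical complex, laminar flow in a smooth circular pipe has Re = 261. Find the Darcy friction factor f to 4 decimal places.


f = 64 / Re
f = 64 / 261
f = 0.2452


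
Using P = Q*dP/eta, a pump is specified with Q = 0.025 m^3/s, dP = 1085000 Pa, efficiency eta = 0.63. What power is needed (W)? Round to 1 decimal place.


P = Q * dP / eta
P = 0.025 * 1085000 / 0.63
P = 27125.0 / 0.63
P = 43055.6 W


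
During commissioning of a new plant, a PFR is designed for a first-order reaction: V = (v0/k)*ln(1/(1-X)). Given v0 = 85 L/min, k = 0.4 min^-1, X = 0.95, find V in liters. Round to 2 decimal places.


V = (v0/k) * ln(1/(1-X))
V = (85/0.4) * ln(1/(1-0.95))
V = 212.5 * ln(20.0)
V = 212.5 * 2.995732
V = 636.59 L


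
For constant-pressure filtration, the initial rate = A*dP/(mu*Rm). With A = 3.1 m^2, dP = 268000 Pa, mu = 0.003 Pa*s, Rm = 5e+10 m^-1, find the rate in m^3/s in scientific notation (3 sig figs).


rate = A * dP / (mu * Rm)
rate = 3.1 * 268000 / (0.003 * 5e+10)
rate = 830800.0 / 1.500e+08
rate = 5.54e-03 m^3/s


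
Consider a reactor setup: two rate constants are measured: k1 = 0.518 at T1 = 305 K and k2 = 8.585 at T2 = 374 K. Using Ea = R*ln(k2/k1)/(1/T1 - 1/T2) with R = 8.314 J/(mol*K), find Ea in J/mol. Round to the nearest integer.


Ea = R * ln(k2/k1) / (1/T1 - 1/T2)
ln(k2/k1) = ln(8.585/0.518) = 2.8077965
1/T1 - 1/T2 = 1/305 - 1/374 = 0.000604891733
Ea = 8.314 * 2.8077965 / 0.000604891733
Ea = 38592 J/mol


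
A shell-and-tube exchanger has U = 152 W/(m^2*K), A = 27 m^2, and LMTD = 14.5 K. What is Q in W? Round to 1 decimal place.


Q = U * A * LMTD
Q = 152 * 27 * 14.5
Q = 59508.0 W


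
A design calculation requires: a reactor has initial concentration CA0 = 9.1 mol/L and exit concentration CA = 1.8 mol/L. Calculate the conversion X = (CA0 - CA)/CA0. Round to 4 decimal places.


X = (CA0 - CA) / CA0
X = (9.1 - 1.8) / 9.1
X = 7.3 / 9.1
X = 0.8022


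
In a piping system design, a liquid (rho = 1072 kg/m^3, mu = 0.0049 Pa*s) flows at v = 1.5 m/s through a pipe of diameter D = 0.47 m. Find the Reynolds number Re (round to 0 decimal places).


Re = rho * v * D / mu
Re = 1072 * 1.5 * 0.47 / 0.0049
Re = 755.76 / 0.0049
Re = 154237


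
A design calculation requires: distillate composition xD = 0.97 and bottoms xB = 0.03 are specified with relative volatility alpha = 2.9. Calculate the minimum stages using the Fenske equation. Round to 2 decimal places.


N_min = ln((xD*(1-xB))/(xB*(1-xD))) / ln(alpha)
Numerator inside ln: 0.9409 / 0.0009 = 1045.444444
ln(1045.444444) = 6.952197
ln(alpha) = ln(2.9) = 1.064711
N_min = 6.952197 / 1.064711 = 6.53


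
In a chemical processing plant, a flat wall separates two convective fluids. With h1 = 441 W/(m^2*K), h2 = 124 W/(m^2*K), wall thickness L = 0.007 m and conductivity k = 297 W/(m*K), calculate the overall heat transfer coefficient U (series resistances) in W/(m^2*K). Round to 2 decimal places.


1/U = 1/h1 + L/k + 1/h2
1/U = 1/441 + 0.007/297 + 1/124
1/U = 0.0022675737 + 2.3569e-05 + 0.0080645161
1/U = 0.0103556588
U = 96.57 W/(m^2*K)


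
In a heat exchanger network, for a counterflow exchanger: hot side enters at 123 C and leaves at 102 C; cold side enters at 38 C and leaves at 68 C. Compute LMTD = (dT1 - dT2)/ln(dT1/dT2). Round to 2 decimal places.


dT1 = Th_in - Tc_out = 123 - 68 = 55
dT2 = Th_out - Tc_in = 102 - 38 = 64
LMTD = (dT1 - dT2) / ln(dT1/dT2)
LMTD = (55 - 64) / ln(55/64)
LMTD = 59.39 K


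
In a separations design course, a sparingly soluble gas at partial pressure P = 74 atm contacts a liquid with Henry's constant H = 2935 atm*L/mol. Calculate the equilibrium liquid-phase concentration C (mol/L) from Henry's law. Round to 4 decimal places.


C = P / H
C = 74 / 2935
C = 0.0252 mol/L


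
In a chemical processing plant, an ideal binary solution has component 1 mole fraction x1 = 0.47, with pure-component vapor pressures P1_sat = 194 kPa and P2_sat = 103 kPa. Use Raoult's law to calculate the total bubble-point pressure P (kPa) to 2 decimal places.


P = x1*P1_sat + x2*P2_sat
x2 = 1 - x1 = 1 - 0.47 = 0.53
P = 0.47*194 + 0.53*103
P = 91.18 + 54.59
P = 145.77 kPa


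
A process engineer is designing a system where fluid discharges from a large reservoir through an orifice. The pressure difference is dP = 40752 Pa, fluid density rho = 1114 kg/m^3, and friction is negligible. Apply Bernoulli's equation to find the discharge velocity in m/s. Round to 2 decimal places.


v = sqrt(2*dP/rho)
v = sqrt(2*40752/1114)
v = sqrt(73.163375)
v = 8.55 m/s


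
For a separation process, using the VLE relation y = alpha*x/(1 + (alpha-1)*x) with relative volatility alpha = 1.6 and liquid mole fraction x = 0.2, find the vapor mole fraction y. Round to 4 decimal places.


y = alpha*x / (1 + (alpha-1)*x)
y = 1.6*0.2 / (1 + (1.6-1)*0.2)
y = 0.32 / (1 + 0.12)
y = 0.32 / 1.12
y = 0.2857


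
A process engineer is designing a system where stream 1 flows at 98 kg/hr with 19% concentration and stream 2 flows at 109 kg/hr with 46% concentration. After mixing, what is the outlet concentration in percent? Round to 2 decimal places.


Mass balance on solute: F1*x1 + F2*x2 = F3*x3
F3 = F1 + F2 = 98 + 109 = 207 kg/hr
x3 = (F1*x1 + F2*x2)/F3
x3 = (98*0.19 + 109*0.46) / 207
x3 = 33.22%


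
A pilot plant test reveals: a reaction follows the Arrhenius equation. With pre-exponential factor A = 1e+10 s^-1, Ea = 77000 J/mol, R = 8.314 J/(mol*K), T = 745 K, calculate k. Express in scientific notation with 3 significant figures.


k = A * exp(-Ea/(R*T))
k = 1e+10 * exp(-77000 / (8.314 * 745))
k = 1e+10 * exp(-12.431526)
k = 3.99e+04


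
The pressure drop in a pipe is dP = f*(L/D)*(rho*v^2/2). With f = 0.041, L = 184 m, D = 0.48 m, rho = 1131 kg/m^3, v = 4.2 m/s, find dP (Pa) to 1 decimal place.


dP = f * (L/D) * (rho*v^2/2)
dP = 0.041 * (184/0.48) * (1131*4.2^2/2)
L/D = 383.33333333
rho*v^2/2 = 1131*17.64/2 = 9975.42
dP = 0.041 * 383.33333333 * 9975.42
dP = 156780.4 Pa


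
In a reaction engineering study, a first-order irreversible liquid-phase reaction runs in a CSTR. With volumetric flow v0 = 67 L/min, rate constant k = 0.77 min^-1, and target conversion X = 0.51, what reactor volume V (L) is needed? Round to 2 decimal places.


V = v0 * X / (k * (1 - X))
V = 67 * 0.51 / (0.77 * (1 - 0.51))
V = 34.17 / (0.77 * 0.49)
V = 34.17 / 0.3773
V = 90.56 L


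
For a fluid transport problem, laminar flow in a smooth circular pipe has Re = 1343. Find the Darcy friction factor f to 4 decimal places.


f = 64 / Re
f = 64 / 1343
f = 0.0477


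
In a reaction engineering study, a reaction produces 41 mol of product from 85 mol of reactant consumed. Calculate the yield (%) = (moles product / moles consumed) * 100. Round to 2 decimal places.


Yield = (moles product / moles consumed) * 100%
Yield = (41 / 85) * 100
Yield = 0.4824 * 100
Yield = 48.24%


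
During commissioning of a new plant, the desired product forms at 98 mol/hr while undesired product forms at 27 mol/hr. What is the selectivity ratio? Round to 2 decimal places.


S = desired product rate / undesired product rate
S = 98 / 27
S = 3.63


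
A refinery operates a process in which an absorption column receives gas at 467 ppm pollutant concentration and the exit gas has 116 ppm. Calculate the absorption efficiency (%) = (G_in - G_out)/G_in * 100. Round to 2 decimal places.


Efficiency = (G_in - G_out) / G_in * 100%
Efficiency = (467 - 116) / 467 * 100
Efficiency = 351 / 467 * 100
Efficiency = 75.16%


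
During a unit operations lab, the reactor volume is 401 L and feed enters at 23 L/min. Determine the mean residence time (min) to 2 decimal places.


tau = V / v0
tau = 401 / 23
tau = 17.43 min


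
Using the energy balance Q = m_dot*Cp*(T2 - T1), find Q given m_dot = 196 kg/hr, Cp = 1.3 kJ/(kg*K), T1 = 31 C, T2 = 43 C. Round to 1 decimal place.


Q = m_dot * Cp * (T2 - T1)
Q = 196 * 1.3 * (43 - 31)
Q = 196 * 1.3 * 12
Q = 3057.6 kJ/hr


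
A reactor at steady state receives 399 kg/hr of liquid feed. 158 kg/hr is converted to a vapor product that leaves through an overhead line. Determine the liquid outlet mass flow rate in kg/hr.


Steady-state mass balance on the main outlet: F_out = F_in - F_removed
F_out = 399 - 158
F_out = 241 kg/hr
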